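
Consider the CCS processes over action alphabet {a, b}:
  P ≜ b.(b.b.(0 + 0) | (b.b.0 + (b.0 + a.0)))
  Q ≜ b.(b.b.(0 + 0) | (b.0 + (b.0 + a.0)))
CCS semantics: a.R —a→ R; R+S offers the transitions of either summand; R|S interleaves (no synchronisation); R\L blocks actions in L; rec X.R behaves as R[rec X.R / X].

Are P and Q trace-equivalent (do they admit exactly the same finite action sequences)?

LTS(P): 10 reachable states
  m0 = b.(b.b.(0 + 0) | (b.b.0 + (b.0 + a.0))) :: —b→ m1
  m1 = b.b.(0 + 0) | (b.b.0 + (b.0 + a.0)) :: —a→ m2, —b→ m2, —b→ m3, —b→ m4
  m2 = b.b.(0 + 0) | 0 :: —b→ m5
  m3 = b.(0 + 0) | (b.b.0 + (b.0 + a.0)) :: —a→ m5, —b→ m5, —b→ m6, —b→ m7
  m4 = b.b.(0 + 0) | b.0 :: —b→ m2, —b→ m7
  m5 = b.(0 + 0) | 0 :: —b→ m8
  m6 = (0 + 0) | (b.b.0 + (b.0 + a.0)) :: —a→ m8, —b→ m8, —b→ m9
  m7 = b.(0 + 0) | b.0 :: —b→ m5, —b→ m9
  m8 = (0 + 0) | 0 :: ·
  m9 = (0 + 0) | b.0 :: —b→ m8
LTS(Q): 7 reachable states
  n0 = b.(b.b.(0 + 0) | (b.0 + (b.0 + a.0))) :: —b→ n1
  n1 = b.b.(0 + 0) | (b.0 + (b.0 + a.0)) :: —a→ n2, —b→ n2, —b→ n3
  n2 = b.b.(0 + 0) | 0 :: —b→ n4
  n3 = b.(0 + 0) | (b.0 + (b.0 + a.0)) :: —a→ n4, —b→ n4, —b→ n5
  n4 = b.(0 + 0) | 0 :: —b→ n6
  n5 = (0 + 0) | (b.0 + (b.0 + a.0)) :: —a→ n6, —b→ n6
  n6 = (0 + 0) | 0 :: ·
Executing bbbbb from P (initial set {m0}):
  [1] b ⇒ {m1}
  [2] b ⇒ {m2, m3, m4}
  [3] b ⇒ {m2, m5, m6, m7}
  [4] b ⇒ {m5, m8, m9}
  [5] b ⇒ {m8}
  P completes σ.
Executing bbbbb from Q (initial set {n0}):
  [1] b ⇒ {n1}
  [2] b ⇒ {n2, n3}
  [3] b ⇒ {n4, n5}
  [4] b ⇒ {n6}
  [5] b ⇒ no successor for Q

trace-distinct — witness ⟨bbbbb⟩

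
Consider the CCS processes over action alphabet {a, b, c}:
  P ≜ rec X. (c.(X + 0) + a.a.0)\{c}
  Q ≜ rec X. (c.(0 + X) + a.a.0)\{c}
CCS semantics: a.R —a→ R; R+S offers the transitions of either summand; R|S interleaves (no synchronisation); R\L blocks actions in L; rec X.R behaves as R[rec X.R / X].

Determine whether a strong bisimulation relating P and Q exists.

P's transition system — 3 states:
  u0 = rec X. (c.(X + 0) + a.a.0)\{c} ⊢ --a--▸ u1
  u1 = (a.0)\{c} ⊢ --a--▸ u2
  u2 = 0\{c} ⊢ stopped
Q's transition system — 3 states:
  v0 = rec X. (c.(0 + X) + a.a.0)\{c} ⊢ --a--▸ v1
  v1 = (a.0)\{c} ⊢ --a--▸ v2
  v2 = 0\{c} ⊢ stopped
Partition-refinement fixed point:
  B0 = {u0, v0}
  B1 = {u1, v1}
  B2 = {u2, v2}
u0 ∈ B0, v0 ∈ B0 → same block

YES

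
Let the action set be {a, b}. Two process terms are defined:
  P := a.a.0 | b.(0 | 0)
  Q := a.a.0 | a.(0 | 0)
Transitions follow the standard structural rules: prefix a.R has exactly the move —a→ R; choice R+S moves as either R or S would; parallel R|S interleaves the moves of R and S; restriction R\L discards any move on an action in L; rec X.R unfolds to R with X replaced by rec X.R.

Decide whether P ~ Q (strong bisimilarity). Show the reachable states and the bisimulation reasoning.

not bisimilar

LTS(P): 6 reachable states
  m0 = a.a.0 | b.(0 | 0) :: --a--▸ m1, --b--▸ m2
  m1 = a.0 | b.(0 | 0) :: --a--▸ m3, --b--▸ m4
  m2 = a.a.0 | (0 | 0) :: --a--▸ m4
  m3 = 0 | b.(0 | 0) :: --b--▸ m5
  m4 = a.0 | (0 | 0) :: --a--▸ m5
  m5 = 0 | (0 | 0) :: deadlocked
LTS(Q): 6 reachable states
  n0 = a.a.0 | a.(0 | 0) :: --a--▸ n1, --a--▸ n2
  n1 = a.0 | a.(0 | 0) :: --a--▸ n3, --a--▸ n4
  n2 = a.a.0 | (0 | 0) :: --a--▸ n4
  n3 = 0 | a.(0 | 0) :: --a--▸ n5
  n4 = a.0 | (0 | 0) :: --a--▸ n5
  n5 = 0 | (0 | 0) :: deadlocked
Bisimilarity quotient blocks:
  B0 = {m0}
  B1 = {m1}
  B2 = {m3}
  B3 = {m5, n5}
  B4 = {m4, n3, n4}
  B5 = {m2, n1, n2}
  B6 = {n0}
m0 ∈ B0, n0 ∈ B6 → different blocks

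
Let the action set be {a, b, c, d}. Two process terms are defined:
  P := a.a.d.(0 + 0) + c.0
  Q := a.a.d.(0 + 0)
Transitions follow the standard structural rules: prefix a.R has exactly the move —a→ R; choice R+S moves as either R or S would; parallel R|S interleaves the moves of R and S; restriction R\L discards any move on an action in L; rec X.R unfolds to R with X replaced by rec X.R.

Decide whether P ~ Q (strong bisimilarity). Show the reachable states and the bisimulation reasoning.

not bisimilar

Reachable graph of P (5 states):
  s0 = a.a.d.(0 + 0) + c.0 → —a→ s1, —c→ s2
  s1 = a.d.(0 + 0) → —a→ s3
  s2 = 0 → stopped
  s3 = d.(0 + 0) → —d→ s4
  s4 = 0 + 0 → stopped
Reachable graph of Q (4 states):
  t0 = a.a.d.(0 + 0) → —a→ t1
  t1 = a.d.(0 + 0) → —a→ t2
  t2 = d.(0 + 0) → —d→ t3
  t3 = 0 + 0 → stopped
Coarsest stable partition (strong bisimilarity classes):
  B0 = {s0}
  B1 = {s2, s4, t3}
  B2 = {s1, t1}
  B3 = {s3, t2}
  B4 = {t0}
s0 ∈ B0, t0 ∈ B4 → different blocks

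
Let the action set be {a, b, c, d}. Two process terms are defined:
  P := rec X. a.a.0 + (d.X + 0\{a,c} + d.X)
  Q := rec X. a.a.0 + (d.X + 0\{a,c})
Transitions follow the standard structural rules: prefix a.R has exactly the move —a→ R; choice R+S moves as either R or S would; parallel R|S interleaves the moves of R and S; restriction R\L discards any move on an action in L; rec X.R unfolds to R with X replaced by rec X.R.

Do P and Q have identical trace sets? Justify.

LTS(P): 3 reachable states
  u0 = rec X. a.a.0 + (d.X + 0\{a,c} + d.X) | ··a··> u1, ··d··> u0
  u1 = a.0 | ··a··> u2
  u2 = 0 | deadlocked
LTS(Q): 3 reachable states
  v0 = rec X. a.a.0 + (d.X + 0\{a,c}) | ··a··> v1, ··d··> v0
  v1 = a.0 | ··a··> v2
  v2 = 0 | deadlocked
Partition-refinement fixed point:
  B0 = {u0, v0}
  B1 = {u1, v1}
  B2 = {u2, v2}
u0 ∈ B0, v0 ∈ B0 → same block
Bisimilar ⇒ trace-equivalent.

YES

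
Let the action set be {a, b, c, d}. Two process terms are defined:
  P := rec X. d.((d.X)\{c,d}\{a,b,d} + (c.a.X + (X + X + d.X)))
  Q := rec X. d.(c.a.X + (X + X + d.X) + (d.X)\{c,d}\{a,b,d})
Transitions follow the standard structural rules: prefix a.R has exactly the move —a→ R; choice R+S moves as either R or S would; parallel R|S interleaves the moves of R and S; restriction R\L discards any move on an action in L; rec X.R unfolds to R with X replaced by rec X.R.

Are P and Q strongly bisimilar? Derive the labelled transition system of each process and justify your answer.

P's transition system — 3 states:
  p0 = rec X. d.((d.X)\{c,d}\{a,b,d} + (c.a.X + (X + X + d.X))) :: —d→ p1
  p1 = (d.(rec X. d.((d.X)\{c,d}\{a,b,d} + (c.a.X + (X + X + d.X)))))\{c,d}\{a,b,d} + (c.a.(rec X. d.((d.X)\{c,d}\{a,b,d} + (c.a.X + (X + X + d.X)))) + ((rec X. d.((d.X)\{c,d}\{a,b,d} + (c.a.X + (X + X + d.X)))) + (rec X. d.((d.X)\{c,d}\{a,b,d} + (c.a.X + (X + X + d.X)))) + d.(rec X. d.((d.X)\{c,d}\{a,b,d} + (c.a.X + (X + X + d.X)))))) :: —c→ p2, —d→ p0, —d→ p1
  p2 = a.(rec X. d.((d.X)\{c,d}\{a,b,d} + (c.a.X + (X + X + d.X)))) :: —a→ p0
Q's transition system — 3 states:
  q0 = rec X. d.(c.a.X + (X + X + d.X) + (d.X)\{c,d}\{a,b,d}) :: —d→ q1
  q1 = c.a.(rec X. d.(c.a.X + (X + X + d.X) + (d.X)\{c,d}\{a,b,d})) + ((rec X. d.(c.a.X + (X + X + d.X) + (d.X)\{c,d}\{a,b,d})) + (rec X. d.(c.a.X + (X + X + d.X) + (d.X)\{c,d}\{a,b,d})) + d.(rec X. d.(c.a.X + (X + X + d.X) + (d.X)\{c,d}\{a,b,d}))) + (d.(rec X. d.(c.a.X + (X + X + d.X) + (d.X)\{c,d}\{a,b,d})))\{c,d}\{a,b,d} :: —c→ q2, —d→ q0, —d→ q1
  q2 = a.(rec X. d.(c.a.X + (X + X + d.X) + (d.X)\{c,d}\{a,b,d})) :: —a→ q0
Bisimilarity quotient blocks:
  B0 = {p0, q0}
  B1 = {p1, q1}
  B2 = {p2, q2}
p0 ∈ B0, q0 ∈ B0 → same block

bisimilar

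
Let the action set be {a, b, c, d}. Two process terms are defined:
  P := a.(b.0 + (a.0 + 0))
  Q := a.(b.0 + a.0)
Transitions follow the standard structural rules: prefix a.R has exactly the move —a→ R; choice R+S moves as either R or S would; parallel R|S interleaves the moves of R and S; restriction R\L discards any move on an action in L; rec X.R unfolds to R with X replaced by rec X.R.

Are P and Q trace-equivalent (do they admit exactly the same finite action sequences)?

YES

LTS(P): 3 reachable states
  u0 = a.(b.0 + (a.0 + 0)) :: ··a··> u1
  u1 = b.0 + (a.0 + 0) :: ··a··> u2, ··b··> u2
  u2 = 0 :: stopped
LTS(Q): 3 reachable states
  v0 = a.(b.0 + a.0) :: ··a··> v1
  v1 = b.0 + a.0 :: ··a··> v2, ··b··> v2
  v2 = 0 :: stopped
Bisimilarity quotient blocks:
  B0 = {u0, v0}
  B1 = {u1, v1}
  B2 = {u2, v2}
u0 ∈ B0, v0 ∈ B0 → same block
Bisimilar ⇒ trace-equivalent.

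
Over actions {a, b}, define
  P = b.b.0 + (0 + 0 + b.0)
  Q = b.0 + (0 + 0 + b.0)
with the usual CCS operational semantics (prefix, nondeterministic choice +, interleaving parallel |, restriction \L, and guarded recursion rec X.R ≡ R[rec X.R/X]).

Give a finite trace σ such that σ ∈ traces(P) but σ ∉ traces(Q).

P's transition system — 3 states:
  s0 = b.b.0 + (0 + 0 + b.0) → -b-> s1, -b-> s2
  s1 = 0 → ∅
  s2 = b.0 → -b-> s1
Q's transition system — 2 states:
  t0 = b.0 + (0 + 0 + b.0) → -b-> t1
  t1 = 0 → ∅
Executing bb from P (initial set {s0}):
  [1] b ⇒ {s1, s2}
  [2] b ⇒ {s1}
  — P admits the full trace.
Executing bb from Q (initial set {t0}):
  [1] b ⇒ {t1}
  [2] b ⇒ ∅ (Q stuck)

bb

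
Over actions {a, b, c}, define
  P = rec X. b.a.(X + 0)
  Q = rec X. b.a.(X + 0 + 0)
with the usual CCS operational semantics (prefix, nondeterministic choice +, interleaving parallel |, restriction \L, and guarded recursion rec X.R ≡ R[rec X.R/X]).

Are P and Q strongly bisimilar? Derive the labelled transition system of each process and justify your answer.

LTS(P): 3 reachable states
  u0 = rec X. b.a.(X + 0) → —b→ u1
  u1 = a.((rec X. b.a.(X + 0)) + 0) → —a→ u2
  u2 = (rec X. b.a.(X + 0)) + 0 → —b→ u1
LTS(Q): 3 reachable states
  v0 = rec X. b.a.(X + 0 + 0) → —b→ v1
  v1 = a.((rec X. b.a.(X + 0 + 0)) + 0 + 0) → —a→ v2
  v2 = (rec X. b.a.(X + 0 + 0)) + 0 + 0 → —b→ v1
Coarsest stable partition (strong bisimilarity classes):
  B0 = {u0, u2, v0, v2}
  B1 = {u1, v1}
u0 ∈ B0, v0 ∈ B0 → same block

YES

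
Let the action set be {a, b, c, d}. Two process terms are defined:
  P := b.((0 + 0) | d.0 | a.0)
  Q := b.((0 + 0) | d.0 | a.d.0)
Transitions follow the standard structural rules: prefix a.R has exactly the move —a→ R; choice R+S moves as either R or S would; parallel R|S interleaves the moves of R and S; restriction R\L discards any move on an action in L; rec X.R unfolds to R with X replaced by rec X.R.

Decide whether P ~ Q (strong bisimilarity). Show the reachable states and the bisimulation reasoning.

Reachable graph of P (5 states):
  u0 = b.((0 + 0) | d.0 | a.0) → —b→ u1
  u1 = (0 + 0) | d.0 | a.0 → —a→ u2, —d→ u3
  u2 = (0 + 0) | d.0 | 0 → —d→ u4
  u3 = (0 + 0) | 0 | a.0 → —a→ u4
  u4 = (0 + 0) | 0 | 0 → ·
Reachable graph of Q (7 states):
  v0 = b.((0 + 0) | d.0 | a.d.0) → —b→ v1
  v1 = (0 + 0) | d.0 | a.d.0 → —a→ v2, —d→ v3
  v2 = (0 + 0) | d.0 | d.0 → —d→ v4, —d→ v5
  v3 = (0 + 0) | 0 | a.d.0 → —a→ v4
  v4 = (0 + 0) | 0 | d.0 → —d→ v6
  v5 = (0 + 0) | d.0 | 0 → —d→ v6
  v6 = (0 + 0) | 0 | 0 → ·
Coarsest stable partition (strong bisimilarity classes):
  B0 = {u0}
  B1 = {u1}
  B2 = {u3}
  B3 = {u4, v6}
  B4 = {u2, v4, v5}
  B5 = {v0}
  B6 = {v1}
  B7 = {v3}
  B8 = {v2}
u0 ∈ B0, v0 ∈ B5 → different blocks

NO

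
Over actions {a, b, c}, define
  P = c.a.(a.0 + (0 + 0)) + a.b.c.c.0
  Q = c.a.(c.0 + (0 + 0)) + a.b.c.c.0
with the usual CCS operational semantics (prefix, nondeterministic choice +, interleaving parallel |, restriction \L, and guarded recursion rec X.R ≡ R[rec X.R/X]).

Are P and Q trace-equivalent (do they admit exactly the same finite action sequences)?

trace-distinct — witness ⟨caa⟩

Reachable graph of P (7 states):
  p0 = c.a.(a.0 + (0 + 0)) + a.b.c.c.0 | -a-> p1, -c-> p2
  p1 = b.c.c.0 | -b-> p3
  p2 = a.(a.0 + (0 + 0)) | -a-> p4
  p3 = c.c.0 | -c-> p5
  p4 = a.0 + (0 + 0) | -a-> p6
  p5 = c.0 | -c-> p6
  p6 = 0 | deadlocked
Reachable graph of Q (7 states):
  q0 = c.a.(c.0 + (0 + 0)) + a.b.c.c.0 | -a-> q1, -c-> q2
  q1 = b.c.c.0 | -b-> q3
  q2 = a.(c.0 + (0 + 0)) | -a-> q4
  q3 = c.c.0 | -c-> q5
  q4 = c.0 + (0 + 0) | -c-> q6
  q5 = c.0 | -c-> q6
  q6 = 0 | deadlocked
Trace ⟨caa⟩ through P, begin at {p0}:
  after c @ step 1: {p2}
  after a @ step 2: {p4}
  after a @ step 3: {p6}
  ✓ P
Trace ⟨caa⟩ through Q, begin at {q0}:
  after c @ step 1: {q2}
  after a @ step 2: {q4}
  after a @ step 3: ∅ (Q stuck)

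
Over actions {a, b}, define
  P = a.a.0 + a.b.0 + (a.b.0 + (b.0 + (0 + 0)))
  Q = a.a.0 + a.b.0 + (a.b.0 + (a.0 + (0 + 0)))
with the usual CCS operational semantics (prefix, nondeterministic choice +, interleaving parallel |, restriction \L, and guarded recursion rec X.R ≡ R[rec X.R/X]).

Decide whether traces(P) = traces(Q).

trace-distinct — witness ⟨b⟩

Reachable graph of P (4 states):
  m0 = a.a.0 + a.b.0 + (a.b.0 + (b.0 + (0 + 0))) has moves ··a··> m1, ··a··> m2, ··b··> m3
  m1 = a.0 has moves ··a··> m3
  m2 = b.0 has moves ··b··> m3
  m3 = 0 has moves ∅
Reachable graph of Q (4 states):
  n0 = a.a.0 + a.b.0 + (a.b.0 + (a.0 + (0 + 0))) has moves ··a··> n1, ··a··> n2, ··a··> n3
  n1 = 0 has moves ∅
  n2 = a.0 has moves ··a··> n1
  n3 = b.0 has moves ··b··> n1
Run σ = ⟨b⟩ on P: start {m0}
  after b @ step 1: {m3}
  P completes σ.
Run σ = ⟨b⟩ on Q: start {n0}
  after b @ step 1: ∅ (Q stuck)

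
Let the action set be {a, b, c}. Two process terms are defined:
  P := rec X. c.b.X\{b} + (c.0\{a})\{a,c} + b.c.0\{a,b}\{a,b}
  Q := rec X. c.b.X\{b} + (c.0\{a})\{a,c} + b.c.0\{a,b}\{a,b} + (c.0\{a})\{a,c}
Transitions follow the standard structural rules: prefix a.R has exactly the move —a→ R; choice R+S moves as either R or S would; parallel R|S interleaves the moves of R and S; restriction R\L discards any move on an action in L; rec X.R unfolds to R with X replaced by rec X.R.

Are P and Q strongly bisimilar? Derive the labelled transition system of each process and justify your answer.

Reachable graph of P (6 states):
  p0 = rec X. c.b.X\{b} + (c.0\{a})\{a,c} + b.c.0\{a,b}\{a,b} → ··b··> p1, ··c··> p2
  p1 = c.0\{a,b}\{a,b} → ··c··> p3
  p2 = b.(rec X. c.b.X\{b} + (c.0\{a})\{a,c} + b.c.0\{a,b}\{a,b})\{b} → ··b··> p4
  p3 = 0\{a,b}\{a,b} → ·
  p4 = (rec X. c.b.X\{b} + (c.0\{a})\{a,c} + b.c.0\{a,b}\{a,b})\{b} → ··c··> p5
  p5 = (b.(rec X. c.b.X\{b} + (c.0\{a})\{a,c} + b.c.0\{a,b}\{a,b})\{b})\{b} → ·
Reachable graph of Q (6 states):
  q0 = rec X. c.b.X\{b} + (c.0\{a})\{a,c} + b.c.0\{a,b}\{a,b} + (c.0\{a})\{a,c} → ··b··> q1, ··c··> q2
  q1 = c.0\{a,b}\{a,b} → ··c··> q3
  q2 = b.(rec X. c.b.X\{b} + (c.0\{a})\{a,c} + b.c.0\{a,b}\{a,b} + (c.0\{a})\{a,c})\{b} → ··b··> q4
  q3 = 0\{a,b}\{a,b} → ·
  q4 = (rec X. c.b.X\{b} + (c.0\{a})\{a,c} + b.c.0\{a,b}\{a,b} + (c.0\{a})\{a,c})\{b} → ··c··> q5
  q5 = (b.(rec X. c.b.X\{b} + (c.0\{a})\{a,c} + b.c.0\{a,b}\{a,b} + (c.0\{a})\{a,c})\{b})\{b} → ·
Partition-refinement fixed point:
  B0 = {p0, q0}
  B1 = {p2, q2}
  B2 = {p1, p4, q1, q4}
  B3 = {p3, p5, q3, q5}
p0 ∈ B0, q0 ∈ B0 → same block

bisimilar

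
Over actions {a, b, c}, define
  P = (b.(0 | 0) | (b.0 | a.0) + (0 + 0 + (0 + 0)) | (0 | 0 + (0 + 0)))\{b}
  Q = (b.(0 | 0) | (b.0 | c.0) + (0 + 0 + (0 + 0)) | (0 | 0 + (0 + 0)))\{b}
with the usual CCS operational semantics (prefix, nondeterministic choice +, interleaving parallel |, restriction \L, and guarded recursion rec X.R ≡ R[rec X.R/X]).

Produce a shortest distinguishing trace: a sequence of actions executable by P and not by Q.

Reachable graph of P (2 states):
  s0 = (b.(0 | 0) | (b.0 | a.0) + (0 + 0 + (0 + 0)) | (0 | 0 + (0 + 0)))\{b} | ··a··> s1
  s1 = (b.(0 | 0) | (b.0 | 0))\{b} | ∅
Reachable graph of Q (2 states):
  t0 = (b.(0 | 0) | (b.0 | c.0) + (0 + 0 + (0 + 0)) | (0 | 0 + (0 + 0)))\{b} | ··c··> t1
  t1 = (b.(0 | 0) | (b.0 | 0))\{b} | ∅
Run σ = ⟨a⟩ on P: start {s0}
  after a @ step 1: {s1}
  P completes σ.
Run σ = ⟨a⟩ on Q: start {t0}
  after a @ step 1: ∅ (Q stuck)

a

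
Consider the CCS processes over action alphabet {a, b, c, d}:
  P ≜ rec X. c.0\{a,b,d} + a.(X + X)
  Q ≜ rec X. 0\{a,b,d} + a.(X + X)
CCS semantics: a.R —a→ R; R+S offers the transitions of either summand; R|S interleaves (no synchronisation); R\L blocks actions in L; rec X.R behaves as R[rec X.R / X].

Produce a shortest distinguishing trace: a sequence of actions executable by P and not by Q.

LTS(P): 3 reachable states
  s0 = rec X. c.0\{a,b,d} + a.(X + X) → ··a··> s1, ··c··> s2
  s1 = (rec X. c.0\{a,b,d} + a.(X + X)) + (rec X. c.0\{a,b,d} + a.(X + X)) → ··a··> s1, ··c··> s2
  s2 = 0\{a,b,d} → ∅
LTS(Q): 2 reachable states
  t0 = rec X. 0\{a,b,d} + a.(X + X) → ··a··> t1
  t1 = (rec X. 0\{a,b,d} + a.(X + X)) + (rec X. 0\{a,b,d} + a.(X + X)) → ··a··> t1
Trace ⟨c⟩ through P, begin at {s0}:
  after c @ step 1: {s2}
  ✓ P
Trace ⟨c⟩ through Q, begin at {t0}:
  after c @ step 1: no successor for Q

c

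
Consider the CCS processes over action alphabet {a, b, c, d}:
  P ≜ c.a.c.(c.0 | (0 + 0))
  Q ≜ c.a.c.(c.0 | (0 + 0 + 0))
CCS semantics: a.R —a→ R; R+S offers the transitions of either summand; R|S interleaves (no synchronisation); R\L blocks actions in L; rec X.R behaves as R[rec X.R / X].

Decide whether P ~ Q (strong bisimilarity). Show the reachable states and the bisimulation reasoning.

LTS(P): 5 reachable states
  m0 = c.a.c.(c.0 | (0 + 0)) has moves ··c··> m1
  m1 = a.c.(c.0 | (0 + 0)) has moves ··a··> m2
  m2 = c.(c.0 | (0 + 0)) has moves ··c··> m3
  m3 = c.0 | (0 + 0) has moves ··c··> m4
  m4 = 0 | (0 + 0) has moves ·
LTS(Q): 5 reachable states
  n0 = c.a.c.(c.0 | (0 + 0 + 0)) has moves ··c··> n1
  n1 = a.c.(c.0 | (0 + 0 + 0)) has moves ··a··> n2
  n2 = c.(c.0 | (0 + 0 + 0)) has moves ··c··> n3
  n3 = c.0 | (0 + 0 + 0) has moves ··c··> n4
  n4 = 0 | (0 + 0 + 0) has moves ·
Coarsest stable partition (strong bisimilarity classes):
  B0 = {m0, n0}
  B1 = {m1, n1}
  B2 = {m2, n2}
  B3 = {m3, n3}
  B4 = {m4, n4}
m0 ∈ B0, n0 ∈ B0 → same block

YES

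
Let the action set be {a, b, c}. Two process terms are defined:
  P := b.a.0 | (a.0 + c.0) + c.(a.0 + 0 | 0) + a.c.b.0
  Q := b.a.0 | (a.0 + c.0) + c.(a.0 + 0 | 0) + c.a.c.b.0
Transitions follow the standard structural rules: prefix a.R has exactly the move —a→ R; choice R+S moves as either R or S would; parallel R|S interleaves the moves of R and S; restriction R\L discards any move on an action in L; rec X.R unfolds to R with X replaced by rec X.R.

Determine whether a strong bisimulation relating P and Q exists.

LTS(P): 10 reachable states
  m0 = b.a.0 | (a.0 + c.0) + c.(a.0 + 0 | 0) + a.c.b.0 :: =a=> m1, =a=> m2, =b=> m3, =c=> m1, =c=> m4
  m1 = b.a.0 | 0 :: =b=> m5
  m2 = c.b.0 :: =c=> m6
  m3 = a.0 | (a.0 + c.0) :: =a=> m5, =a=> m7, =c=> m5
  m4 = a.0 + 0 | 0 :: =a=> m8
  m5 = a.0 | 0 :: =a=> m9
  m6 = b.0 :: =b=> m8
  m7 = 0 | (a.0 + c.0) :: =a=> m9, =c=> m9
  m8 = 0 :: ·
  m9 = 0 | 0 :: ·
LTS(Q): 11 reachable states
  n0 = b.a.0 | (a.0 + c.0) + c.(a.0 + 0 | 0) + c.a.c.b.0 :: =a=> n1, =b=> n2, =c=> n1, =c=> n3, =c=> n4
  n1 = b.a.0 | 0 :: =b=> n5
  n2 = a.0 | (a.0 + c.0) :: =a=> n5, =a=> n6, =c=> n5
  n3 = a.0 + 0 | 0 :: =a=> n7
  n4 = a.c.b.0 :: =a=> n8
  n5 = a.0 | 0 :: =a=> n9
  n6 = 0 | (a.0 + c.0) :: =a=> n9, =c=> n9
  n7 = 0 :: ·
  n8 = c.b.0 :: =c=> n10
  n9 = 0 | 0 :: ·
  n10 = b.0 :: =b=> n7
Partition-refinement fixed point:
  B0 = {m0}
  B1 = {m3, n2}
  B2 = {m4, m5, n3, n5}
  B3 = {m8, m9, n7, n9}
  B4 = {m7, n6}
  B5 = {m1, n1}
  B6 = {m2, n8}
  B7 = {m6, n10}
  B8 = {n0}
  B9 = {n4}
m0 ∈ B0, n0 ∈ B8 → different blocks

P ≁ Q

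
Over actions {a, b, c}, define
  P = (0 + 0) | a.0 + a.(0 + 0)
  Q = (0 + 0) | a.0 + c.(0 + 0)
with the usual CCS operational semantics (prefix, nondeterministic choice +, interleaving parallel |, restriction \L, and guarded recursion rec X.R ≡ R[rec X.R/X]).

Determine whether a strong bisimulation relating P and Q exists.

NO

P's transition system — 3 states:
  p0 = (0 + 0) | a.0 + a.(0 + 0) → —a→ p1, —a→ p2
  p1 = (0 + 0) | 0 → (no moves)
  p2 = 0 + 0 → (no moves)
Q's transition system — 3 states:
  q0 = (0 + 0) | a.0 + c.(0 + 0) → —a→ q1, —c→ q2
  q1 = (0 + 0) | 0 → (no moves)
  q2 = 0 + 0 → (no moves)
Partition-refinement fixed point:
  B0 = {p0}
  B1 = {p1, p2, q1, q2}
  B2 = {q0}
p0 ∈ B0, q0 ∈ B2 → different blocks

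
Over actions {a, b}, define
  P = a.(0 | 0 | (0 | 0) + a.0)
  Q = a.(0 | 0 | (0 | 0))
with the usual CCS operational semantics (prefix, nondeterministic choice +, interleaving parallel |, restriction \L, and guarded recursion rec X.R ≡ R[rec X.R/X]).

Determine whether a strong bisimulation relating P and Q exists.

Reachable graph of P (3 states):
  p0 = a.(0 | 0 | (0 | 0) + a.0) has moves —a→ p1
  p1 = 0 | 0 | (0 | 0) + a.0 has moves —a→ p2
  p2 = 0 has moves ∅
Reachable graph of Q (2 states):
  q0 = a.(0 | 0 | (0 | 0)) has moves —a→ q1
  q1 = 0 | 0 | (0 | 0) has moves ∅
Partition-refinement fixed point:
  B0 = {p0}
  B1 = {p1, q0}
  B2 = {p2, q1}
p0 ∈ B0, q0 ∈ B1 → different blocks

not bisimilar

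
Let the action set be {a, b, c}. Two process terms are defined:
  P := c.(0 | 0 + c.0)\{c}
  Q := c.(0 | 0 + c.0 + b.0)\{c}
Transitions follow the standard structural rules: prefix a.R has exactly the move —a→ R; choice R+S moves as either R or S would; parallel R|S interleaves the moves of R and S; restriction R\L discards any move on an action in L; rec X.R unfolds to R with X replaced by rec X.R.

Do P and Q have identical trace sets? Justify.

P's transition system — 2 states:
  p0 = c.(0 | 0 + c.0)\{c} has moves =c=> p1
  p1 = (0 | 0 + c.0)\{c} has moves deadlocked
Q's transition system — 3 states:
  q0 = c.(0 | 0 + c.0 + b.0)\{c} has moves =c=> q1
  q1 = (0 | 0 + c.0 + b.0)\{c} has moves =b=> q2
  q2 = 0\{c} has moves deadlocked
Executing cb from Q (initial set {q0}):
  [1] c ⇒ {q1}
  [2] b ⇒ {q2}
  Q completes σ.
Executing cb from P (initial set {p0}):
  [1] c ⇒ {p1}
  [2] b ⇒ ∅ (P stuck)

trace-distinct — witness ⟨cb⟩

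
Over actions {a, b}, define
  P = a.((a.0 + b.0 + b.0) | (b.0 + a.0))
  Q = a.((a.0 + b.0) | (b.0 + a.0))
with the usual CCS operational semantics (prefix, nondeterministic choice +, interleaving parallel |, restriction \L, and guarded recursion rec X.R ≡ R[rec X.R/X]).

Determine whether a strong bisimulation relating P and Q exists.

YES

P's transition system — 5 states:
  m0 = a.((a.0 + b.0 + b.0) | (b.0 + a.0)) :: ··a··> m1
  m1 = (a.0 + b.0 + b.0) | (b.0 + a.0) :: ··a··> m2, ··a··> m3, ··b··> m2, ··b··> m3
  m2 = (a.0 + b.0 + b.0) | 0 :: ··a··> m4, ··b··> m4
  m3 = 0 | (b.0 + a.0) :: ··a··> m4, ··b··> m4
  m4 = 0 | 0 :: ·
Q's transition system — 5 states:
  n0 = a.((a.0 + b.0) | (b.0 + a.0)) :: ··a··> n1
  n1 = (a.0 + b.0) | (b.0 + a.0) :: ··a··> n2, ··a··> n3, ··b··> n2, ··b··> n3
  n2 = (a.0 + b.0) | 0 :: ··a··> n4, ··b··> n4
  n3 = 0 | (b.0 + a.0) :: ··a··> n4, ··b··> n4
  n4 = 0 | 0 :: ·
Bisimilarity quotient blocks:
  B0 = {m0, n0}
  B1 = {m1, n1}
  B2 = {m2, m3, n2, n3}
  B3 = {m4, n4}
m0 ∈ B0, n0 ∈ B0 → same block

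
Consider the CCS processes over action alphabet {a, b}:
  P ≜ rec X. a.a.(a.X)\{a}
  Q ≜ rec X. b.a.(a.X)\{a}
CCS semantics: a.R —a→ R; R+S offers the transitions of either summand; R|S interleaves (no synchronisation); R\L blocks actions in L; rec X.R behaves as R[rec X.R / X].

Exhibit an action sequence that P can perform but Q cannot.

a

Reachable graph of P (3 states):
  u0 = rec X. a.a.(a.X)\{a} | --a--▸ u1
  u1 = a.(a.(rec X. a.a.(a.X)\{a}))\{a} | --a--▸ u2
  u2 = (a.(rec X. a.a.(a.X)\{a}))\{a} | stopped
Reachable graph of Q (3 states):
  v0 = rec X. b.a.(a.X)\{a} | --b--▸ v1
  v1 = a.(a.(rec X. b.a.(a.X)\{a}))\{a} | --a--▸ v2
  v2 = (a.(rec X. b.a.(a.X)\{a}))\{a} | stopped
Run σ = ⟨a⟩ on P: start {u0}
  after a @ step 1: {u1}
  ✓ P
Run σ = ⟨a⟩ on Q: start {v0}
  after a @ step 1: no successor for Q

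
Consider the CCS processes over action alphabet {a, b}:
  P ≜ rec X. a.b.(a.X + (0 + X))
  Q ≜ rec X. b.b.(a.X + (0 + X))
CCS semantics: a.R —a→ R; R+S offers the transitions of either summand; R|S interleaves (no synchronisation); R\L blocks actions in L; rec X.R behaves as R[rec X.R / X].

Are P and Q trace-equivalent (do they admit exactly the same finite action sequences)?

NO — witness ⟨a⟩

P's transition system — 3 states:
  u0 = rec X. a.b.(a.X + (0 + X)) → —a→ u1
  u1 = b.(a.(rec X. a.b.(a.X + (0 + X))) + (0 + (rec X. a.b.(a.X + (0 + X))))) → —b→ u2
  u2 = a.(rec X. a.b.(a.X + (0 + X))) + (0 + (rec X. a.b.(a.X + (0 + X)))) → —a→ u0, —a→ u1
Q's transition system — 3 states:
  v0 = rec X. b.b.(a.X + (0 + X)) → —b→ v1
  v1 = b.(a.(rec X. b.b.(a.X + (0 + X))) + (0 + (rec X. b.b.(a.X + (0 + X))))) → —b→ v2
  v2 = a.(rec X. b.b.(a.X + (0 + X))) + (0 + (rec X. b.b.(a.X + (0 + X)))) → —a→ v0, —b→ v1
Executing a from P (initial set {u0}):
  step 1 (a): {u1}
  — P admits the full trace.
Executing a from Q (initial set {v0}):
  step 1 (a): no successor for Q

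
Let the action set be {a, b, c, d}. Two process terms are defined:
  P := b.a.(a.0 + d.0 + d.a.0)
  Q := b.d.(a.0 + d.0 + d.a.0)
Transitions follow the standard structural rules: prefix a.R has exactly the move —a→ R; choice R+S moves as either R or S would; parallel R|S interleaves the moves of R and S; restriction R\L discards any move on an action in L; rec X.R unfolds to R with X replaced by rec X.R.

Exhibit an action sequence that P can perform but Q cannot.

ba

LTS(P): 5 reachable states
  u0 = b.a.(a.0 + d.0 + d.a.0) → --b--▸ u1
  u1 = a.(a.0 + d.0 + d.a.0) → --a--▸ u2
  u2 = a.0 + d.0 + d.a.0 → --a--▸ u3, --d--▸ u3, --d--▸ u4
  u3 = 0 → ·
  u4 = a.0 → --a--▸ u3
LTS(Q): 5 reachable states
  v0 = b.d.(a.0 + d.0 + d.a.0) → --b--▸ v1
  v1 = d.(a.0 + d.0 + d.a.0) → --d--▸ v2
  v2 = a.0 + d.0 + d.a.0 → --a--▸ v3, --d--▸ v3, --d--▸ v4
  v3 = 0 → ·
  v4 = a.0 → --a--▸ v3
Run σ = ⟨ba⟩ on P: start {u0}
  after b @ step 1: {u1}
  after a @ step 2: {u2}
  P completes σ.
Run σ = ⟨ba⟩ on Q: start {v0}
  after b @ step 1: {v1}
  after a @ step 2: no successor for Q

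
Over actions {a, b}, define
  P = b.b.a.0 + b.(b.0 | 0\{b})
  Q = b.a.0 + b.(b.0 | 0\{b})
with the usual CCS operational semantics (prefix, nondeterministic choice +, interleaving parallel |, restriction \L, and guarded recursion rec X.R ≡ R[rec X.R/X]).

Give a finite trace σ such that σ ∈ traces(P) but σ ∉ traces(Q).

Reachable graph of P (6 states):
  s0 = b.b.a.0 + b.(b.0 | 0\{b}) has moves —b→ s1, —b→ s2
  s1 = b.0 | 0\{b} has moves —b→ s3
  s2 = b.a.0 has moves —b→ s4
  s3 = 0 | 0\{b} has moves ∅
  s4 = a.0 has moves —a→ s5
  s5 = 0 has moves ∅
Reachable graph of Q (5 states):
  t0 = b.a.0 + b.(b.0 | 0\{b}) has moves —b→ t1, —b→ t2
  t1 = a.0 has moves —a→ t3
  t2 = b.0 | 0\{b} has moves —b→ t4
  t3 = 0 has moves ∅
  t4 = 0 | 0\{b} has moves ∅
Executing bba from P (initial set {s0}):
  after b @ step 1: {s1, s2}
  after b @ step 2: {s3, s4}
  after a @ step 3: {s5}
  P completes σ.
Executing bba from Q (initial set {t0}):
  after b @ step 1: {t1, t2}
  after b @ step 2: {t4}
  after a @ step 3: ∅  — Q cannot continue

bba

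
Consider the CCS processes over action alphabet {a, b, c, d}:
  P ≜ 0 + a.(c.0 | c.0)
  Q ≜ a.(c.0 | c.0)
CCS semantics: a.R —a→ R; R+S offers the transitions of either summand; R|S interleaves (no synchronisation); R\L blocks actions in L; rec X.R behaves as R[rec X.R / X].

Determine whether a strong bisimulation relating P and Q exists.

P ~ Q

LTS(P): 5 reachable states
  m0 = 0 + a.(c.0 | c.0) | --a--▸ m1
  m1 = c.0 | c.0 | --c--▸ m2, --c--▸ m3
  m2 = 0 | c.0 | --c--▸ m4
  m3 = c.0 | 0 | --c--▸ m4
  m4 = 0 | 0 | deadlocked
LTS(Q): 5 reachable states
  n0 = a.(c.0 | c.0) | --a--▸ n1
  n1 = c.0 | c.0 | --c--▸ n2, --c--▸ n3
  n2 = 0 | c.0 | --c--▸ n4
  n3 = c.0 | 0 | --c--▸ n4
  n4 = 0 | 0 | deadlocked
Bisimilarity quotient blocks:
  B0 = {m0, n0}
  B1 = {m1, n1}
  B2 = {m2, m3, n2, n3}
  B3 = {m4, n4}
m0 ∈ B0, n0 ∈ B0 → same block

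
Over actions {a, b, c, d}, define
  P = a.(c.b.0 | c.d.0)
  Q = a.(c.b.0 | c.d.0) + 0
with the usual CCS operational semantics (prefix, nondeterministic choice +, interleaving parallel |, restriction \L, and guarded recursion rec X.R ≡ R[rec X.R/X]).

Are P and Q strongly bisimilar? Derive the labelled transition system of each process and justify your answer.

LTS(P): 10 reachable states
  m0 = a.(c.b.0 | c.d.0) ⊢ =a=> m1
  m1 = c.b.0 | c.d.0 ⊢ =c=> m2, =c=> m3
  m2 = b.0 | c.d.0 ⊢ =b=> m4, =c=> m5
  m3 = c.b.0 | d.0 ⊢ =c=> m5, =d=> m6
  m4 = 0 | c.d.0 ⊢ =c=> m7
  m5 = b.0 | d.0 ⊢ =b=> m7, =d=> m8
  m6 = c.b.0 | 0 ⊢ =c=> m8
  m7 = 0 | d.0 ⊢ =d=> m9
  m8 = b.0 | 0 ⊢ =b=> m9
  m9 = 0 | 0 ⊢ deadlocked
LTS(Q): 10 reachable states
  n0 = a.(c.b.0 | c.d.0) + 0 ⊢ =a=> n1
  n1 = c.b.0 | c.d.0 ⊢ =c=> n2, =c=> n3
  n2 = b.0 | c.d.0 ⊢ =b=> n4, =c=> n5
  n3 = c.b.0 | d.0 ⊢ =c=> n5, =d=> n6
  n4 = 0 | c.d.0 ⊢ =c=> n7
  n5 = b.0 | d.0 ⊢ =b=> n7, =d=> n8
  n6 = c.b.0 | 0 ⊢ =c=> n8
  n7 = 0 | d.0 ⊢ =d=> n9
  n8 = b.0 | 0 ⊢ =b=> n9
  n9 = 0 | 0 ⊢ deadlocked
Coarsest stable partition (strong bisimilarity classes):
  B0 = {m0, n0}
  B1 = {m1, n1}
  B2 = {m3, n3}
  B3 = {m6, n6}
  B4 = {m8, n8}
  B5 = {m9, n9}
  B6 = {m5, n5}
  B7 = {m7, n7}
  B8 = {m2, n2}
  B9 = {m4, n4}
m0 ∈ B0, n0 ∈ B0 → same block

YES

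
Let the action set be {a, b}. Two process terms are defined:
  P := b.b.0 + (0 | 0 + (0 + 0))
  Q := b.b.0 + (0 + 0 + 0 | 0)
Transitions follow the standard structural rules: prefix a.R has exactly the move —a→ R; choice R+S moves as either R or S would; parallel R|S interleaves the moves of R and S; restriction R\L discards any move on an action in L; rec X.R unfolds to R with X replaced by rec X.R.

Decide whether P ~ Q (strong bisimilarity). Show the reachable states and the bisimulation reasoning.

P ~ Q

P's transition system — 3 states:
  s0 = b.b.0 + (0 | 0 + (0 + 0)) → —b→ s1
  s1 = b.0 → —b→ s2
  s2 = 0 → (no moves)
Q's transition system — 3 states:
  t0 = b.b.0 + (0 + 0 + 0 | 0) → —b→ t1
  t1 = b.0 → —b→ t2
  t2 = 0 → (no moves)
Coarsest stable partition (strong bisimilarity classes):
  B0 = {s0, t0}
  B1 = {s1, t1}
  B2 = {s2, t2}
s0 ∈ B0, t0 ∈ B0 → same block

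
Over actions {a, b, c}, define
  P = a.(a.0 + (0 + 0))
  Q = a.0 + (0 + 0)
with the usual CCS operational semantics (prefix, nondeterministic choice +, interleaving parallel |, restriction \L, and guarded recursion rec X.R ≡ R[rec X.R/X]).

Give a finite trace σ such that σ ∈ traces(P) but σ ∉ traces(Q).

aa

P's transition system — 3 states:
  m0 = a.(a.0 + (0 + 0)) | =a=> m1
  m1 = a.0 + (0 + 0) | =a=> m2
  m2 = 0 | stopped
Q's transition system — 2 states:
  n0 = a.0 + (0 + 0) | =a=> n1
  n1 = 0 | stopped
Executing aa from P (initial set {m0}):
  after a @ step 1: {m1}
  after a @ step 2: {m2}
  — P admits the full trace.
Executing aa from Q (initial set {n0}):
  after a @ step 1: {n1}
  after a @ step 2: no successor for Q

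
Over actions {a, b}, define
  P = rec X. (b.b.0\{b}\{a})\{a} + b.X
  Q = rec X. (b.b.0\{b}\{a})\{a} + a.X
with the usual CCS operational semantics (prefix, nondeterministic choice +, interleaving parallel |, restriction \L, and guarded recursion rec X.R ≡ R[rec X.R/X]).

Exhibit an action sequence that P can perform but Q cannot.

LTS(P): 3 reachable states
  m0 = rec X. (b.b.0\{b}\{a})\{a} + b.X :: ··b··> m0, ··b··> m1
  m1 = (b.0\{b}\{a})\{a} :: ··b··> m2
  m2 = 0\{b}\{a}\{a} :: ∅
LTS(Q): 3 reachable states
  n0 = rec X. (b.b.0\{b}\{a})\{a} + a.X :: ··a··> n0, ··b··> n1
  n1 = (b.0\{b}\{a})\{a} :: ··b··> n2
  n2 = 0\{b}\{a}\{a} :: ∅
Trace ⟨bbb⟩ through P, begin at {m0}:
  [1] b ⇒ {m0, m1}
  [2] b ⇒ {m0, m1, m2}
  [3] b ⇒ {m0, m1, m2}
  ✓ P
Trace ⟨bbb⟩ through Q, begin at {n0}:
  [1] b ⇒ {n1}
  [2] b ⇒ {n2}
  [3] b ⇒ no successor for Q

bbb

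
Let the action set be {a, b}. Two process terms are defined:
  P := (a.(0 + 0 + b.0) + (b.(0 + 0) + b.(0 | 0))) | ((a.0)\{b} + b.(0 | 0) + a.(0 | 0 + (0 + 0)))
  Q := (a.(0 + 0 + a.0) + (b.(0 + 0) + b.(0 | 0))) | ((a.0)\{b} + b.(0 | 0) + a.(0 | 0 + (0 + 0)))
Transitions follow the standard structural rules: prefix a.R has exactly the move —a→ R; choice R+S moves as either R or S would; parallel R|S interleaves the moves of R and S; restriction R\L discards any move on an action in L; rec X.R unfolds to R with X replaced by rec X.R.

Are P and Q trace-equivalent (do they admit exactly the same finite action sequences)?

P's transition system — 20 states:
  u0 = (a.(0 + 0 + b.0) + (b.(0 + 0) + b.(0 | 0))) | ((a.0)\{b} + b.(0 | 0) + a.(0 | 0 + (0 + 0))) :: —a→ u1, —a→ u2, —a→ u3, —b→ u4, —b→ u5, —b→ u6
  u1 = (0 + 0 + b.0) | ((a.0)\{b} + b.(0 | 0) + a.(0 | 0 + (0 + 0))) :: —a→ u7, —a→ u8, —b→ u10, —b→ u9
  u2 = (a.(0 + 0 + b.0) + (b.(0 + 0) + b.(0 | 0))) | (0 | 0 + (0 + 0)) :: —a→ u7, —b→ u11, —b→ u12
  u3 = (a.(0 + 0 + b.0) + (b.(0 + 0) + b.(0 | 0))) | 0\{b} :: —a→ u8, —b→ u13, —b→ u14
  u4 = (0 + 0) | ((a.0)\{b} + b.(0 | 0) + a.(0 | 0 + (0 + 0))) :: —a→ u11, —a→ u13, —b→ u15
  u5 = (a.(0 + 0 + b.0) + (b.(0 + 0) + b.(0 | 0))) | (0 | 0) :: —a→ u9, —b→ u15, —b→ u16
  u6 = 0 | 0 | ((a.0)\{b} + b.(0 | 0) + a.(0 | 0 + (0 + 0))) :: —a→ u12, —a→ u14, —b→ u16
  u7 = (0 + 0 + b.0) | (0 | 0 + (0 + 0)) :: —b→ u17
  u8 = (0 + 0 + b.0) | 0\{b} :: —b→ u18
  u9 = (0 + 0 + b.0) | (0 | 0) :: —b→ u19
  u10 = 0 | ((a.0)\{b} + b.(0 | 0) + a.(0 | 0 + (0 + 0))) :: —a→ u17, —a→ u18, —b→ u19
  u11 = (0 + 0) | (0 | 0 + (0 + 0)) :: ∅
  u12 = 0 | 0 | (0 | 0 + (0 + 0)) :: ∅
  u13 = (0 + 0) | 0\{b} :: ∅
  u14 = 0 | 0 | 0\{b} :: ∅
  u15 = (0 + 0) | (0 | 0) :: ∅
  u16 = 0 | 0 | (0 | 0) :: ∅
  u17 = 0 | (0 | 0 + (0 + 0)) :: ∅
  u18 = 0 | 0\{b} :: ∅
  u19 = 0 | (0 | 0) :: ∅
Q's transition system — 20 states:
  v0 = (a.(0 + 0 + a.0) + (b.(0 + 0) + b.(0 | 0))) | ((a.0)\{b} + b.(0 | 0) + a.(0 | 0 + (0 + 0))) :: —a→ v1, —a→ v2, —a→ v3, —b→ v4, —b→ v5, —b→ v6
  v1 = (0 + 0 + a.0) | ((a.0)\{b} + b.(0 | 0) + a.(0 | 0 + (0 + 0))) :: —a→ v7, —a→ v8, —a→ v9, —b→ v10
  v2 = (a.(0 + 0 + a.0) + (b.(0 + 0) + b.(0 | 0))) | (0 | 0 + (0 + 0)) :: —a→ v7, —b→ v11, —b→ v12
  v3 = (a.(0 + 0 + a.0) + (b.(0 + 0) + b.(0 | 0))) | 0\{b} :: —a→ v8, —b→ v13, —b→ v14
  v4 = (0 + 0) | ((a.0)\{b} + b.(0 | 0) + a.(0 | 0 + (0 + 0))) :: —a→ v11, —a→ v13, —b→ v15
  v5 = (a.(0 + 0 + a.0) + (b.(0 + 0) + b.(0 | 0))) | (0 | 0) :: —a→ v10, —b→ v15, —b→ v16
  v6 = 0 | 0 | ((a.0)\{b} + b.(0 | 0) + a.(0 | 0 + (0 + 0))) :: —a→ v12, —a→ v14, —b→ v16
  v7 = (0 + 0 + a.0) | (0 | 0 + (0 + 0)) :: —a→ v17
  v8 = (0 + 0 + a.0) | 0\{b} :: —a→ v18
  v9 = 0 | ((a.0)\{b} + b.(0 | 0) + a.(0 | 0 + (0 + 0))) :: —a→ v17, —a→ v18, —b→ v19
  v10 = (0 + 0 + a.0) | (0 | 0) :: —a→ v19
  v11 = (0 + 0) | (0 | 0 + (0 + 0)) :: ∅
  v12 = 0 | 0 | (0 | 0 + (0 + 0)) :: ∅
  v13 = (0 + 0) | 0\{b} :: ∅
  v14 = 0 | 0 | 0\{b} :: ∅
  v15 = (0 + 0) | (0 | 0) :: ∅
  v16 = 0 | 0 | (0 | 0) :: ∅
  v17 = 0 | (0 | 0 + (0 + 0)) :: ∅
  v18 = 0 | 0\{b} :: ∅
  v19 = 0 | (0 | 0) :: ∅
Executing abb from P (initial set {u0}):
  after a @ step 1: {u1, u2, u3}
  after b @ step 2: {u10, u11, u12, u13, u14, u9}
  after b @ step 3: {u19}
  ✓ P
Executing abb from Q (initial set {v0}):
  after a @ step 1: {v1, v2, v3}
  after b @ step 2: {v10, v11, v12, v13, v14}
  after b @ step 3: ∅  — Q cannot continue

NO — witness ⟨abb⟩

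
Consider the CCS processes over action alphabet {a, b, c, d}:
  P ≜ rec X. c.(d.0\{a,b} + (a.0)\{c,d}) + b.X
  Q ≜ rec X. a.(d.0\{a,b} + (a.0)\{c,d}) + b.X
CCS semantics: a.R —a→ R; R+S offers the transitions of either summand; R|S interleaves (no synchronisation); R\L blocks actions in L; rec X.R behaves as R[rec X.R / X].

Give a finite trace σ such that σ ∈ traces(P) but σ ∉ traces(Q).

LTS(P): 4 reachable states
  p0 = rec X. c.(d.0\{a,b} + (a.0)\{c,d}) + b.X | -b-> p0, -c-> p1
  p1 = d.0\{a,b} + (a.0)\{c,d} | -a-> p2, -d-> p3
  p2 = 0\{c,d} | ∅
  p3 = 0\{a,b} | ∅
LTS(Q): 4 reachable states
  q0 = rec X. a.(d.0\{a,b} + (a.0)\{c,d}) + b.X | -a-> q1, -b-> q0
  q1 = d.0\{a,b} + (a.0)\{c,d} | -a-> q2, -d-> q3
  q2 = 0\{c,d} | ∅
  q3 = 0\{a,b} | ∅
Executing c from P (initial set {p0}):
  [1] c ⇒ {p1}
  — P admits the full trace.
Executing c from Q (initial set {q0}):
  [1] c ⇒ ∅  — Q cannot continue

c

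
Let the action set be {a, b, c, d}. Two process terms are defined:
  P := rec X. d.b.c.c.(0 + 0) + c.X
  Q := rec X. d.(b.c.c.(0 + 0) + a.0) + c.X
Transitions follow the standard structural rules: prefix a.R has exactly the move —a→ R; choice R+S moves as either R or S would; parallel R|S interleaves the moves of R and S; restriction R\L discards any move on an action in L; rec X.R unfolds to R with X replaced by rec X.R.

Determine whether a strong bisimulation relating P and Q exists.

P's transition system — 5 states:
  p0 = rec X. d.b.c.c.(0 + 0) + c.X :: -c-> p0, -d-> p1
  p1 = b.c.c.(0 + 0) :: -b-> p2
  p2 = c.c.(0 + 0) :: -c-> p3
  p3 = c.(0 + 0) :: -c-> p4
  p4 = 0 + 0 :: deadlocked
Q's transition system — 6 states:
  q0 = rec X. d.(b.c.c.(0 + 0) + a.0) + c.X :: -c-> q0, -d-> q1
  q1 = b.c.c.(0 + 0) + a.0 :: -a-> q2, -b-> q3
  q2 = 0 :: deadlocked
  q3 = c.c.(0 + 0) :: -c-> q4
  q4 = c.(0 + 0) :: -c-> q5
  q5 = 0 + 0 :: deadlocked
Bisimilarity quotient blocks:
  B0 = {p0}
  B1 = {p1}
  B2 = {p2, q3}
  B3 = {p3, q4}
  B4 = {p4, q2, q5}
  B5 = {q0}
  B6 = {q1}
p0 ∈ B0, q0 ∈ B5 → different blocks

P ≁ Q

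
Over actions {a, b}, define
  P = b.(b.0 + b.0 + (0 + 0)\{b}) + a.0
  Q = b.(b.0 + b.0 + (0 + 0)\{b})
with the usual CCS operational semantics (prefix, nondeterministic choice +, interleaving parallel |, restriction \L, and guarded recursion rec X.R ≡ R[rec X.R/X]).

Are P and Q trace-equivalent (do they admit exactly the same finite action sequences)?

Reachable graph of P (3 states):
  s0 = b.(b.0 + b.0 + (0 + 0)\{b}) + a.0 has moves -a-> s1, -b-> s2
  s1 = 0 has moves ∅
  s2 = b.0 + b.0 + (0 + 0)\{b} has moves -b-> s1
Reachable graph of Q (3 states):
  t0 = b.(b.0 + b.0 + (0 + 0)\{b}) has moves -b-> t1
  t1 = b.0 + b.0 + (0 + 0)\{b} has moves -b-> t2
  t2 = 0 has moves ∅
Run σ = ⟨a⟩ on P: start {s0}
  [1] a ⇒ {s1}
  ✓ P
Run σ = ⟨a⟩ on Q: start {t0}
  [1] a ⇒ ∅  — Q cannot continue

traces(P) ≠ traces(Q) — witness ⟨a⟩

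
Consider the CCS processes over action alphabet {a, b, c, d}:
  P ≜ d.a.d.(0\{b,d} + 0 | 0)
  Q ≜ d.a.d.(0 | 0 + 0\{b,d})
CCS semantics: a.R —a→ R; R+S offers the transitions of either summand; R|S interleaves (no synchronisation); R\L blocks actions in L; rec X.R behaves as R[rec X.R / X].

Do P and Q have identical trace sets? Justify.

traces(P) = traces(Q)

P's transition system — 4 states:
  u0 = d.a.d.(0\{b,d} + 0 | 0) | =d=> u1
  u1 = a.d.(0\{b,d} + 0 | 0) | =a=> u2
  u2 = d.(0\{b,d} + 0 | 0) | =d=> u3
  u3 = 0\{b,d} + 0 | 0 | deadlocked
Q's transition system — 4 states:
  v0 = d.a.d.(0 | 0 + 0\{b,d}) | =d=> v1
  v1 = a.d.(0 | 0 + 0\{b,d}) | =a=> v2
  v2 = d.(0 | 0 + 0\{b,d}) | =d=> v3
  v3 = 0 | 0 + 0\{b,d} | deadlocked
Partition-refinement fixed point:
  B0 = {u0, v0}
  B1 = {u1, v1}
  B2 = {u2, v2}
  B3 = {u3, v3}
u0 ∈ B0, v0 ∈ B0 → same block
Bisimilar ⇒ trace-equivalent.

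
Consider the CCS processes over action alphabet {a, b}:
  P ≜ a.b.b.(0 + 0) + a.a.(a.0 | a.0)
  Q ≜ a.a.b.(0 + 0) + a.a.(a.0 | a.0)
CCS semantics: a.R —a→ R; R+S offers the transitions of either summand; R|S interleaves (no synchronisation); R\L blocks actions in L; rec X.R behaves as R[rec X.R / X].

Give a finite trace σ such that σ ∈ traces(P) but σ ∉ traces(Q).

ab

LTS(P): 9 reachable states
  u0 = a.b.b.(0 + 0) + a.a.(a.0 | a.0) → —a→ u1, —a→ u2
  u1 = a.(a.0 | a.0) → —a→ u3
  u2 = b.b.(0 + 0) → —b→ u4
  u3 = a.0 | a.0 → —a→ u5, —a→ u6
  u4 = b.(0 + 0) → —b→ u7
  u5 = 0 | a.0 → —a→ u8
  u6 = a.0 | 0 → —a→ u8
  u7 = 0 + 0 → (no moves)
  u8 = 0 | 0 → (no moves)
LTS(Q): 9 reachable states
  v0 = a.a.b.(0 + 0) + a.a.(a.0 | a.0) → —a→ v1, —a→ v2
  v1 = a.(a.0 | a.0) → —a→ v3
  v2 = a.b.(0 + 0) → —a→ v4
  v3 = a.0 | a.0 → —a→ v5, —a→ v6
  v4 = b.(0 + 0) → —b→ v7
  v5 = 0 | a.0 → —a→ v8
  v6 = a.0 | 0 → —a→ v8
  v7 = 0 + 0 → (no moves)
  v8 = 0 | 0 → (no moves)
Trace ⟨ab⟩ through P, begin at {u0}:
  after a @ step 1: {u1, u2}
  after b @ step 2: {u4}
  ✓ P
Trace ⟨ab⟩ through Q, begin at {v0}:
  after a @ step 1: {v1, v2}
  after b @ step 2: ∅  — Q cannot continue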